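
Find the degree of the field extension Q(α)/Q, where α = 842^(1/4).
[Q(α):Q] = 4

α is a root of x^4 - 842. By Eisenstein's criterion at the prime p = 2 (which divides the constant term 842 but p^2 = 4 does not, since 842 is squarefree), x^4 - 842 is irreducible over Q. Hence [Q(α):Q] = 4.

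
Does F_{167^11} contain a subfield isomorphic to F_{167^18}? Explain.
No: F_{167^18} is not a subfield of F_{167^11}

F_{p^m} embeds in F_{p^n} iff m | n. Here 18 ∤ 11 (since 11 = 0·18 + 11 with remainder 11 ≠ 0), so F_{167^18} is not a subfield of F_{167^11}. Equivalently: if it were, the tower law would give 18 = [F_{167^18}:F_167] dividing [F_{167^11}:F_167] = 11, contradiction.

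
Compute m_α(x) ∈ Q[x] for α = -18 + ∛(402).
m_α(x) = x^3 + 54x^2 + 972x + 5430

Set β = α + 18 = ∛(402), so β^3 = 402. Then (α + 18)^3 - 402 = 0, i.e. α is a root of g(x) = (x + 18)^3 - 402 = x^3 + 54x^2 + 972x + 5430. Since g(x) = h(x + 18) where h(x) = x^3 - 402, and h is irreducible over Q (because 402 is not a perfect cube, so h has no rational root, and a monic cubic with no rational root is irreducible), g is also irreducible (irreducibility is preserved under the substitution x → x + 18). Hence m_α(x) = x^3 + 54x^2 + 972x + 5430.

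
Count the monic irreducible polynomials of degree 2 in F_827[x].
There are 341551 monic irreducible polynomials of degree 2 over F_827

Each element of F_{827^2} that lies in no proper subfield is a root of exactly one monic irreducible of degree 2 over F_827, and each such polynomial has 2 distinct roots in F_{827^2}. By Möbius inversion the count is N_827(2) = (1/2) Σ_{d|2} μ(2/d) · 827^d = (1/2)(μ(2)·827^1 + μ(1)·827^2) = 683102/2 = 341551.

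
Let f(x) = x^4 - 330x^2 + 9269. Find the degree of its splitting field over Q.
[K : Q] = 4

Solving the quadratic in x^2: x^2 = (330 ± √(330^2 - 4·9269))/2 = (330 ± √71824)/2 = (330 ± 268)/2, giving x^2 = 31 or x^2 = 299. So f(x) = (x^2 - 31)(x^2 - 299) and the roots of f are ±√31, ±√299. Hence the splitting field is K = Q(√31, √299). Since 31 and 299 are distinct squarefree integers > 1, their product 9269 is not a perfect square, so √299 ∉ Q(√31). By the tower law [K:Q] = [Q(√31,√299):Q(√31)] · [Q(√31):Q] = 2 · 2 = 4.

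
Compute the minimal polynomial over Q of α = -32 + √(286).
m_α(x) = x^2 + 64x + 738

From α + 32 = √(286), squaring gives (α + 32)^2 = 286, i.e. α^2 + 64α + 1024 = 286, so α^2 + 64α + 738 = 0. The discriminant of x^2 + 64x + 738 is (64)^2 - 4·(738) = 4096 - 2952 = 1144, and 4·(286) is not a perfect square in Q since 286 is squarefree and ≠ 1. Hence x^2 + 64x + 738 is irreducible over Q and is the minimal polynomial of α.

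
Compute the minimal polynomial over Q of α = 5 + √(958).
m_α(x) = x^2 - 10x - 933

From α - 5 = √(958), squaring gives (α - 5)^2 = 958, i.e. α^2 - 10α + 25 = 958, so α^2 - 10α - 933 = 0. The discriminant of x^2 - 10x - 933 is (-10)^2 - 4·(-933) = 100 + 3732 = 3832, and 4·(958) is not a perfect square in Q since 958 is squarefree and ≠ 1. Hence x^2 - 10x - 933 is irreducible over Q and is the minimal polynomial of α.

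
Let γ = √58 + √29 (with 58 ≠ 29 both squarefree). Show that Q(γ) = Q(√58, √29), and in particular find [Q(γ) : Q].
[Q(γ) : Q] = 4 (equivalently, Q(γ) = Q(√58, √29))

Obviously Q(γ) ⊆ Q(√58, √29), and [Q(√58, √29):Q] = 4 (since 58, 29 are distinct squarefree integers > 1 with 1682 not a perfect square). To show equality we compute the minimal polynomial of γ. From γ = √58 + √29: γ^2 = 58 + 2√(1682) + 29 = 87 + 2√(1682), so γ^2 - 87 = 2√(1682); squaring, (γ^2 - 87)^2 = 4·1682, i.e. γ^4 - 174γ^2 + 7569 - 6728 = 0, i.e. γ^4 - 174γ^2 + 841 = 0. So γ is a root of x^4 - 174x^2 + 841. This polynomial is irreducible over Q: it has no rational root (each ±√58 ± √29 is irrational), and any factorization into two quadratics over Q would force √(1682) ∈ Q (pairing opposite roots) or √58, √29 ∈ Q (other pairings), all impossible. Hence [Q(γ):Q] = 4 = [Q(√58, √29):Q], so Q(γ) = Q(√58, √29).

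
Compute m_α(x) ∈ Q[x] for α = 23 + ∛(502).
m_α(x) = x^3 - 69x^2 + 1587x - 12669

Set β = α - 23 = ∛(502), so β^3 = 502. Then (α - 23)^3 - 502 = 0, i.e. α is a root of g(x) = (x - 23)^3 - 502 = x^3 - 69x^2 + 1587x - 12669. Since g(x) = h(x - 23) where h(x) = x^3 - 502, and h is irreducible over Q (because 502 is not a perfect cube, so h has no rational root, and a monic cubic with no rational root is irreducible), g is also irreducible (irreducibility is preserved under the substitution x → x - 23). Hence m_α(x) = x^3 - 69x^2 + 1587x - 12669.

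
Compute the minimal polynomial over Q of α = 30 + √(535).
m_α(x) = x^2 - 60x + 365

From α - 30 = √(535), squaring gives (α - 30)^2 = 535, i.e. α^2 - 60α + 900 = 535, so α^2 - 60α + 365 = 0. The discriminant of x^2 - 60x + 365 is (-60)^2 - 4·(365) = 3600 - 1460 = 2140, and 4·(535) is not a perfect square in Q since 535 is squarefree and ≠ 1. Hence x^2 - 60x + 365 is irreducible over Q and is the minimal polynomial of α.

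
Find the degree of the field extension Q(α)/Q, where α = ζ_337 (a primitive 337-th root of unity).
[Q(α):Q] = 336

The minimal polynomial of ζ_337 over Q is the 337-th cyclotomic polynomial Φ_337(x), which is irreducible over Q and has degree φ(337) = 336. Hence [Q(α):Q] = φ(337) = 336.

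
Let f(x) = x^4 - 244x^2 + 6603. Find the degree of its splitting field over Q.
[K : Q] = 4

Solving the quadratic in x^2: x^2 = (244 ± √(244^2 - 4·6603))/2 = (244 ± √33124)/2 = (244 ± 182)/2, giving x^2 = 31 or x^2 = 213. So f(x) = (x^2 - 31)(x^2 - 213) and the roots of f are ±√31, ±√213. Hence the splitting field is K = Q(√31, √213). Since 31 and 213 are distinct squarefree integers > 1, their product 6603 is not a perfect square, so √213 ∉ Q(√31). By the tower law [K:Q] = [Q(√31,√213):Q(√31)] · [Q(√31):Q] = 2 · 2 = 4.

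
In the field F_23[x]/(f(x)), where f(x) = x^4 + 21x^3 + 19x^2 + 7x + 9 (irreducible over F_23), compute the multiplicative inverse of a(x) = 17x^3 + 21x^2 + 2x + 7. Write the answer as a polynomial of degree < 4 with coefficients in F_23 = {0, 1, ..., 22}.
a(x)^(-1) ≡ 9x^3 + 15x^2 + 17x + 16 (mod f(x))

Since f is irreducible over F_23, F_23[x]/(f) is a field and a(x) ≠ 0 has an inverse. Apply the extended Euclidean algorithm to f(x) and a(x) in F_23[x]: f(x) = (19x + 17)·a(x) + (15x^2 + x + 5);  a(x) = (18x + 14)·(15x^2 + x + 5) + (13x + 6);  (15x^2 + x + 5) = (10x + 22)·(13x + 6) + (11). The last nonzero remainder is the constant 11 = gcd(f, a) in F_23. Back-substituting through the division chain expresses 11 = s(x)·a(x) + t(x)·f(x) with s(x) ≡ 7x^3 + 4x^2 + 3x + 15 (mod f), so (7x^3 + 4x^2 + 3x + 15)·a(x) ≡ 11 (mod f). Multiplying by 11^(-1) ≡ 21 in F_23 gives a(x)^(-1) ≡ 21·(7x^3 + 4x^2 + 3x + 15) ≡ 9x^3 + 15x^2 + 17x + 16 (mod f). Check: (17x^3 + 21x^2 + 2x + 7)·(9x^3 + 15x^2 + 17x + 16) = 15x^6 + 7x^5 + x^4 + 9x^3 + 15x^2 + 13x + 20 ≡ 1 (mod x^4 + 21x^3 + 19x^2 + 7x + 9).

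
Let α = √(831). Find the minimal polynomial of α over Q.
m_α(x) = x^2 - 831

α satisfies α^2 - 831 = 0, so x^2 - 831 annihilates α. Since d = 831 is squarefree and ≠ 1, it is not a perfect square in Q, so x^2 - 831 has no rational root and is therefore irreducible over Q (a degree-2 polynomial over a field is irreducible iff it has no root). Hence m_α(x) = x^2 - 831.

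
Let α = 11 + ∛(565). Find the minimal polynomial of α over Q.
m_α(x) = x^3 - 33x^2 + 363x - 1896

Set β = α - 11 = ∛(565), so β^3 = 565. Then (α - 11)^3 - 565 = 0, i.e. α is a root of g(x) = (x - 11)^3 - 565 = x^3 - 33x^2 + 363x - 1896. Since g(x) = h(x - 11) where h(x) = x^3 - 565, and h is irreducible over Q (because 565 is not a perfect cube, so h has no rational root, and a monic cubic with no rational root is irreducible), g is also irreducible (irreducibility is preserved under the substitution x → x - 11). Hence m_α(x) = x^3 - 33x^2 + 363x - 1896.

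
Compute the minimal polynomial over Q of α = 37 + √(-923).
m_α(x) = x^2 - 74x + 2292

From α - 37 = √(-923), squaring gives (α - 37)^2 = -923, i.e. α^2 - 74α + 1369 = -923, so α^2 - 74α + 2292 = 0. The discriminant of x^2 - 74x + 2292 is (-74)^2 - 4·(2292) = 5476 - 9168 = -3692, and 4·(-923) is not a perfect square in Q since -923 is squarefree and ≠ 1. Hence x^2 - 74x + 2292 is irreducible over Q and is the minimal polynomial of α.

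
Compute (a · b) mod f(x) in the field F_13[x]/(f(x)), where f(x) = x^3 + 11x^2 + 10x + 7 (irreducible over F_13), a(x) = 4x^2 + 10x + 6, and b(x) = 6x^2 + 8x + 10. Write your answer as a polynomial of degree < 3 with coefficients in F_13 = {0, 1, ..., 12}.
a · b ≡ x^2 + 10x + 3 (mod f(x))

Multiply in F_13[x]: a(x)·b(x) = (4x^2 + 10x + 6)·(6x^2 + 8x + 10) = 11x^4 + x^3 + 5x + 8. This has degree ≥ 3, so divide by f(x) over F_13: 11x^4 + x^3 + 5x + 8 = (11x + 10)·(x^3 + 11x^2 + 10x + 7) + (x^2 + 10x + 3). Hence a·b ≡ x^2 + 10x + 3 (mod f). (F_13[x]/(f) is a field with 13^3 = 2197 elements since f is irreducible of degree 3.)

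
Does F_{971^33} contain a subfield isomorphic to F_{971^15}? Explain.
No: F_{971^15} is not a subfield of F_{971^33}

F_{p^m} embeds in F_{p^n} iff m | n. Here 15 ∤ 33 (since 33 = 2·15 + 3 with remainder 3 ≠ 0), so F_{971^15} is not a subfield of F_{971^33}. Equivalently: if it were, the tower law would give 15 = [F_{971^15}:F_971] dividing [F_{971^33}:F_971] = 33, contradiction.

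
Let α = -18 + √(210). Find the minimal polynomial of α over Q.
m_α(x) = x^2 + 36x + 114

From α + 18 = √(210), squaring gives (α + 18)^2 = 210, i.e. α^2 + 36α + 324 = 210, so α^2 + 36α + 114 = 0. The discriminant of x^2 + 36x + 114 is (36)^2 - 4·(114) = 1296 - 456 = 840, and 4·(210) is not a perfect square in Q since 210 is squarefree and ≠ 1. Hence x^2 + 36x + 114 is irreducible over Q and is the minimal polynomial of α.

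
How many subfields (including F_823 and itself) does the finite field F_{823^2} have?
F_{823^2} has 2 subfields

The subfields of F_{p^n} are exactly the fields F_{p^d} for d | n (each is the fixed field of the unique index-d subgroup of Gal(F_{p^n}/F_p) ≅ Z/nZ). The divisors of n = 2 are {1, 2}, giving 2 subfields: F_{823^1}, F_{823^2}.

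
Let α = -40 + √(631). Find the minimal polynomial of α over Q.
m_α(x) = x^2 + 80x + 969

From α + 40 = √(631), squaring gives (α + 40)^2 = 631, i.e. α^2 + 80α + 1600 = 631, so α^2 + 80α + 969 = 0. The discriminant of x^2 + 80x + 969 is (80)^2 - 4·(969) = 6400 - 3876 = 2524, and 4·(631) is not a perfect square in Q since 631 is squarefree and ≠ 1. Hence x^2 + 80x + 969 is irreducible over Q and is the minimal polynomial of α.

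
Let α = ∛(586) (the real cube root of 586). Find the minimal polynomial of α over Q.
m_α(x) = x^3 - 586

α satisfies α^3 = 586, so x^3 - 586 annihilates α. By the rational root test, a rational root p/q (in lowest terms) of x^3 - 586 would satisfy p^3 = 586 q^3, forcing q = 1 and p^3 = 586; but 586 is not a perfect cube, contradiction. A monic cubic over Q with no rational root is irreducible (any nontrivial factorization would include a linear factor). Hence x^3 - 586 is the minimal polynomial of α, and in particular [Q(α):Q] = 3.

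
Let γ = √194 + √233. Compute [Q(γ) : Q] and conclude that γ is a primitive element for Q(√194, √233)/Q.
[Q(γ) : Q] = 4 (equivalently, Q(γ) = Q(√194, √233))

Obviously Q(γ) ⊆ Q(√194, √233), and [Q(√194, √233):Q] = 4 (since 194, 233 are distinct squarefree integers > 1 with 45202 not a perfect square). To show equality we compute the minimal polynomial of γ. From γ = √194 + √233: γ^2 = 194 + 2√(45202) + 233 = 427 + 2√(45202), so γ^2 - 427 = 2√(45202); squaring, (γ^2 - 427)^2 = 4·45202, i.e. γ^4 - 854γ^2 + 182329 - 180808 = 0, i.e. γ^4 - 854γ^2 + 1521 = 0. So γ is a root of x^4 - 854x^2 + 1521. This polynomial is irreducible over Q: it has no rational root (each ±√194 ± √233 is irrational), and any factorization into two quadratics over Q would force √(45202) ∈ Q (pairing opposite roots) or √194, √233 ∈ Q (other pairings), all impossible. Hence [Q(γ):Q] = 4 = [Q(√194, √233):Q], so Q(γ) = Q(√194, √233).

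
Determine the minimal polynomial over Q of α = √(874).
m_α(x) = x^2 - 874

α satisfies α^2 - 874 = 0, so x^2 - 874 annihilates α. Since d = 874 is squarefree and ≠ 1, it is not a perfect square in Q, so x^2 - 874 has no rational root and is therefore irreducible over Q (a degree-2 polynomial over a field is irreducible iff it has no root). Hence m_α(x) = x^2 - 874.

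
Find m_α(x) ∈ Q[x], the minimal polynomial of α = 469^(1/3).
m_α(x) = x^3 - 469

α satisfies α^3 = 469, so x^3 - 469 annihilates α. By the rational root test, a rational root p/q (in lowest terms) of x^3 - 469 would satisfy p^3 = 469 q^3, forcing q = 1 and p^3 = 469; but 469 is not a perfect cube, contradiction. A monic cubic over Q with no rational root is irreducible (any nontrivial factorization would include a linear factor). Hence x^3 - 469 is the minimal polynomial of α, and in particular [Q(α):Q] = 3.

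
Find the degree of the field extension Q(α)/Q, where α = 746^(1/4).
[Q(α):Q] = 4

α is a root of x^4 - 746. By Eisenstein's criterion at the prime p = 2 (which divides the constant term 746 but p^2 = 4 does not, since 746 is squarefree), x^4 - 746 is irreducible over Q. Hence [Q(α):Q] = 4.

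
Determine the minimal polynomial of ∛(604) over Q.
m_α(x) = x^3 - 604

α satisfies α^3 = 604, so x^3 - 604 annihilates α. By the rational root test, a rational root p/q (in lowest terms) of x^3 - 604 would satisfy p^3 = 604 q^3, forcing q = 1 and p^3 = 604; but 604 is not a perfect cube, contradiction. A monic cubic over Q with no rational root is irreducible (any nontrivial factorization would include a linear factor). Hence x^3 - 604 is the minimal polynomial of α, and in particular [Q(α):Q] = 3.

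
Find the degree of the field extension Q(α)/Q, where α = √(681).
[Q(α):Q] = 2

[Q(α):Q] equals the degree of the minimal polynomial of α. Here α^2 = 681 and x^2 - 681 is irreducible (d = 681 is squarefree, ≠ 1, hence not a square), so deg(m_α) = 2. Thus [Q(α):Q] = 2.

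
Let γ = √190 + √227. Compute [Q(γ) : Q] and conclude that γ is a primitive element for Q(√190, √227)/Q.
[Q(γ) : Q] = 4 (equivalently, Q(γ) = Q(√190, √227))

Obviously Q(γ) ⊆ Q(√190, √227), and [Q(√190, √227):Q] = 4 (since 190, 227 are distinct squarefree integers > 1 with 43130 not a perfect square). To show equality we compute the minimal polynomial of γ. From γ = √190 + √227: γ^2 = 190 + 2√(43130) + 227 = 417 + 2√(43130), so γ^2 - 417 = 2√(43130); squaring, (γ^2 - 417)^2 = 4·43130, i.e. γ^4 - 834γ^2 + 173889 - 172520 = 0, i.e. γ^4 - 834γ^2 + 1369 = 0. So γ is a root of x^4 - 834x^2 + 1369. This polynomial is irreducible over Q: it has no rational root (each ±√190 ± √227 is irrational), and any factorization into two quadratics over Q would force √(43130) ∈ Q (pairing opposite roots) or √190, √227 ∈ Q (other pairings), all impossible. Hence [Q(γ):Q] = 4 = [Q(√190, √227):Q], so Q(γ) = Q(√190, √227).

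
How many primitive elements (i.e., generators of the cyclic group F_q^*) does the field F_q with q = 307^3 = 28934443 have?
There are φ(28934442) = 8854272 primitive elements

F_q^* is cyclic of order q - 1 = 28934442. A cyclic group of order m has exactly φ(m) generators. Here m = 28934442 = 2 · 3^3 · 17 · 43 · 733, so the number of primitive elements is φ(28934442) = 8854272.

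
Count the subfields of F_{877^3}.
F_{877^3} has 2 subfields

The subfields of F_{p^n} are exactly the fields F_{p^d} for d | n (each is the fixed field of the unique index-d subgroup of Gal(F_{p^n}/F_p) ≅ Z/nZ). The divisors of n = 3 are {1, 3}, giving 2 subfields: F_{877^1}, F_{877^3}.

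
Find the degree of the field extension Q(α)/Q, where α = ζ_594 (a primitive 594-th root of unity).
[Q(α):Q] = 180

The minimal polynomial of ζ_594 over Q is the 594-th cyclotomic polynomial Φ_594(x), which is irreducible over Q and has degree φ(594) = 180. Hence [Q(α):Q] = φ(594) = 180.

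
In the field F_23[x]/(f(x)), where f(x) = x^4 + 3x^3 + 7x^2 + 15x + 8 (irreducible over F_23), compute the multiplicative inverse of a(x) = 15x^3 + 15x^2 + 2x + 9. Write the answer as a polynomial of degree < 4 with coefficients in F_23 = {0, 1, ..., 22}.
a(x)^(-1) ≡ 15x^3 + 3x^2 + 17x + 22 (mod f(x))

Since f is irreducible over F_23, F_23[x]/(f) is a field and a(x) ≠ 0 has an inverse. Apply the extended Euclidean algorithm to f(x) and a(x) in F_23[x]: f(x) = (20x + 17)·a(x) + (11x^2 + 8x + 16);  a(x) = (16x + 19)·(11x^2 + 8x + 16) + (8x + 4);  (11x^2 + 8x + 16) = (10x + 19)·(8x + 4) + (9). The last nonzero remainder is the constant 9 = gcd(f, a) in F_23. Back-substituting through the division chain expresses 9 = s(x)·a(x) + t(x)·f(x) with s(x) ≡ 20x^3 + 4x^2 + 15x + 14 (mod f), so (20x^3 + 4x^2 + 15x + 14)·a(x) ≡ 9 (mod f). Multiplying by 9^(-1) ≡ 18 in F_23 gives a(x)^(-1) ≡ 18·(20x^3 + 4x^2 + 15x + 14) ≡ 15x^3 + 3x^2 + 17x + 22 (mod f). Check: (15x^3 + 15x^2 + 2x + 9)·(15x^3 + 3x^2 + 17x + 22) = 18x^6 + 17x^5 + 8x^4 + 13x^3 + 13x + 14 ≡ 1 (mod x^4 + 3x^3 + 7x^2 + 15x + 8).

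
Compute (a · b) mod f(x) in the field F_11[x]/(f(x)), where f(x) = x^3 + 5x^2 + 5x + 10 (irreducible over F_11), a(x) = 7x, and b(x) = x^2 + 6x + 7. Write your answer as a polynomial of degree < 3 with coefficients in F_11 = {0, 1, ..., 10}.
a · b ≡ 7x^2 + 3x + 7 (mod f(x))

Multiply in F_11[x]: a(x)·b(x) = (7x)·(x^2 + 6x + 7) = 7x^3 + 9x^2 + 5x. This has degree ≥ 3, so divide by f(x) over F_11: 7x^3 + 9x^2 + 5x = (7)·(x^3 + 5x^2 + 5x + 10) + (7x^2 + 3x + 7). Hence a·b ≡ 7x^2 + 3x + 7 (mod f). (F_11[x]/(f) is a field with 11^3 = 1331 elements since f is irreducible of degree 3.)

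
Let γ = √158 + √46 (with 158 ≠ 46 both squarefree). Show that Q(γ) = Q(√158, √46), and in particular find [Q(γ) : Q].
[Q(γ) : Q] = 4 (equivalently, Q(γ) = Q(√158, √46))

Obviously Q(γ) ⊆ Q(√158, √46), and [Q(√158, √46):Q] = 4 (since 158, 46 are distinct squarefree integers > 1 with 7268 not a perfect square). To show equality we compute the minimal polynomial of γ. From γ = √158 + √46: γ^2 = 158 + 2√(7268) + 46 = 204 + 2√(7268), so γ^2 - 204 = 2√(7268); squaring, (γ^2 - 204)^2 = 4·7268, i.e. γ^4 - 408γ^2 + 41616 - 29072 = 0, i.e. γ^4 - 408γ^2 + 12544 = 0. So γ is a root of x^4 - 408x^2 + 12544. This polynomial is irreducible over Q: it has no rational root (each ±√158 ± √46 is irrational), and any factorization into two quadratics over Q would force √(7268) ∈ Q (pairing opposite roots) or √158, √46 ∈ Q (other pairings), all impossible. Hence [Q(γ):Q] = 4 = [Q(√158, √46):Q], so Q(γ) = Q(√158, √46).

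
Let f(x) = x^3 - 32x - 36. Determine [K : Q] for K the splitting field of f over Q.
[K : Q] = 6

By the rational root test, any rational root of the monic integer polynomial f(x) = x^3 - 32x - 36 must be an integer dividing the constant term -36, i.e. one of ±{1, 2, 3, 4, 6, 9, 12, 18, 36}. Evaluating: f(1) = -67, f(-1) = -5, f(2) = -92, f(-2) = 20, f(3) = -105, f(-3) = 33, f(4) = -100, f(-4) = 28, f(6) = -12, f(-6) = -60, f(9) = 405, f(-9) = -477, f(12) = 1308, f(-12) = -1380, f(18) = 5220, f(-18) = -5292, f(36) = 45468, f(-36) = -45540; none is 0, so f has no rational root and is therefore irreducible over Q (a cubic with no linear factor over a field is irreducible). For an irreducible cubic, the Galois group is A_3 or S_3 according as the discriminant disc(f) = -4a^3 - 27b^2 = -4·(-32)^3 - 27·(-36)^2 = 96080 is or is not a square in Q. Here disc(f) = 96080 is not a perfect square in Q, so the Galois group of f over Q is not contained in A_3 and must be all of S_3. The splitting field has degree |S_3| = 6 over Q, so [K : Q] = 6.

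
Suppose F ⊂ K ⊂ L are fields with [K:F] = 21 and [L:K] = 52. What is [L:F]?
[L:F] = 1092

The tower law says that for any tower of field extensions F ⊂ K ⊂ L with finite degrees, [L:F] = [L:K] · [K:F]. Here this gives [L:F] = 52 · 21 = 1092.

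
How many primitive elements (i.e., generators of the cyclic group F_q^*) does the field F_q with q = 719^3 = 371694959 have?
There are φ(371694958) = 184775256 primitive elements

F_q^* is cyclic of order q - 1 = 371694958. A cyclic group of order m has exactly φ(m) generators. Here m = 371694958 = 2 · 359 · 487 · 1063, so the number of primitive elements is φ(371694958) = 184775256.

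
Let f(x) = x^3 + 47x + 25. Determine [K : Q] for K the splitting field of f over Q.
[K : Q] = 6

By the rational root test, any rational root of the monic integer polynomial f(x) = x^3 + 47x + 25 must be an integer dividing the constant term 25, i.e. one of ±{1, 5, 25}. Evaluating: f(1) = 73, f(-1) = -23, f(5) = 385, f(-5) = -335, f(25) = 16825, f(-25) = -16775; none is 0, so f has no rational root and is therefore irreducible over Q (a cubic with no linear factor over a field is irreducible). For an irreducible cubic, the Galois group is A_3 or S_3 according as the discriminant disc(f) = -4a^3 - 27b^2 = -4·(47)^3 - 27·(25)^2 = -432167 is or is not a square in Q. Here disc(f) = -432167 is not a perfect square in Q, so the Galois group of f over Q is not contained in A_3 and must be all of S_3. The splitting field has degree |S_3| = 6 over Q, so [K : Q] = 6.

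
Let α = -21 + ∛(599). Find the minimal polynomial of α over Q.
m_α(x) = x^3 + 63x^2 + 1323x + 8662

Set β = α + 21 = ∛(599), so β^3 = 599. Then (α + 21)^3 - 599 = 0, i.e. α is a root of g(x) = (x + 21)^3 - 599 = x^3 + 63x^2 + 1323x + 8662. Since g(x) = h(x + 21) where h(x) = x^3 - 599, and h is irreducible over Q (because 599 is not a perfect cube, so h has no rational root, and a monic cubic with no rational root is irreducible), g is also irreducible (irreducibility is preserved under the substitution x → x + 21). Hence m_α(x) = x^3 + 63x^2 + 1323x + 8662.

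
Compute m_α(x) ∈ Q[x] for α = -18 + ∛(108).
m_α(x) = x^3 + 54x^2 + 972x + 5724

Set β = α + 18 = ∛(108), so β^3 = 108. Then (α + 18)^3 - 108 = 0, i.e. α is a root of g(x) = (x + 18)^3 - 108 = x^3 + 54x^2 + 972x + 5724. Since g(x) = h(x + 18) where h(x) = x^3 - 108, and h is irreducible over Q (because 108 is not a perfect cube, so h has no rational root, and a monic cubic with no rational root is irreducible), g is also irreducible (irreducibility is preserved under the substitution x → x + 18). Hence m_α(x) = x^3 + 54x^2 + 972x + 5724.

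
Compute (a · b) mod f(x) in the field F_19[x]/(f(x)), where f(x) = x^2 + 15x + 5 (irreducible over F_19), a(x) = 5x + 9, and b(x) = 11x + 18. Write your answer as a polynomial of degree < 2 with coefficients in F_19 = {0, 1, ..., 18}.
a · b ≡ 10x + 1 (mod f(x))

Multiply in F_19[x]: a(x)·b(x) = (5x + 9)·(11x + 18) = 17x^2 + 18x + 10. This has degree ≥ 2, so divide by f(x) over F_19: 17x^2 + 18x + 10 = (17)·(x^2 + 15x + 5) + (10x + 1). Hence a·b ≡ 10x + 1 (mod f). (F_19[x]/(f) is a field with 19^2 = 361 elements since f is irreducible of degree 2.)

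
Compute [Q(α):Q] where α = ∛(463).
[Q(α):Q] = 3

The minimal polynomial of α is x^3 - 463, irreducible over Q since 463 is not a perfect cube (so x^3 - 463 has no rational root). Hence [Q(α):Q] = deg(m_α) = 3.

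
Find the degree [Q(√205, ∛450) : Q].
[Q(√205, ∛450) : Q] = 6

Let L = Q(√205, ∛450). Since Q(√205) ⊂ L and [Q(√205):Q] = 2, the tower law gives 2 | [L:Q]. Likewise Q(∛450) ⊂ L with [Q(∛450):Q] = 3 (because 450 is not a perfect cube), so 3 | [L:Q]. As gcd(2,3) = 1, [L:Q] is divisible by 6. Conversely L is generated over Q by √205 and ∛450, so [L:Q] ≤ 2·3 = 6. Therefore [Q(√205, ∛450) : Q] = 6.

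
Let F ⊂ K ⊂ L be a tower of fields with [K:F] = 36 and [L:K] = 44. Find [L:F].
[L:F] = 1584

The tower law says that for any tower of field extensions F ⊂ K ⊂ L with finite degrees, [L:F] = [L:K] · [K:F]. Here this gives [L:F] = 44 · 36 = 1584.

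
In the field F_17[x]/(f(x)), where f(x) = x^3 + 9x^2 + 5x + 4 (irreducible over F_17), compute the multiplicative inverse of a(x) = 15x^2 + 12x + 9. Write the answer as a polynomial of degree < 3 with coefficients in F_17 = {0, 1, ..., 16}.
a(x)^(-1) ≡ 8x^2 + 5x + 6 (mod f(x))

Since f is irreducible over F_17, F_17[x]/(f) is a field and a(x) ≠ 0 has an inverse. Apply the extended Euclidean algorithm to f(x) and a(x) in F_17[x]: f(x) = (8x + 1)·a(x) + (6x + 12);  a(x) = (11x + 14)·(6x + 12) + (11). The last nonzero remainder is the constant 11 = gcd(f, a) in F_17. Back-substituting through the division chain expresses 11 = s(x)·a(x) + t(x)·f(x) with s(x) ≡ 3x^2 + 4x + 15 (mod f), so (3x^2 + 4x + 15)·a(x) ≡ 11 (mod f). Multiplying by 11^(-1) ≡ 14 in F_17 gives a(x)^(-1) ≡ 14·(3x^2 + 4x + 15) ≡ 8x^2 + 5x + 6 (mod f). Check: (15x^2 + 12x + 9)·(8x^2 + 5x + 6) = x^4 + x^3 + x^2 + 15x + 3 ≡ 1 (mod x^3 + 9x^2 + 5x + 4).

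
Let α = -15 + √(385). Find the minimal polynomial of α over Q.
m_α(x) = x^2 + 30x - 160

From α + 15 = √(385), squaring gives (α + 15)^2 = 385, i.e. α^2 + 30α + 225 = 385, so α^2 + 30α - 160 = 0. The discriminant of x^2 + 30x - 160 is (30)^2 - 4·(-160) = 900 + 640 = 1540, and 4·(385) is not a perfect square in Q since 385 is squarefree and ≠ 1. Hence x^2 + 30x - 160 is irreducible over Q and is the minimal polynomial of α.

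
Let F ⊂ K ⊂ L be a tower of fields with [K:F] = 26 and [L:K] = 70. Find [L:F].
[L:F] = 1820

The tower law says that for any tower of field extensions F ⊂ K ⊂ L with finite degrees, [L:F] = [L:K] · [K:F]. Here this gives [L:F] = 70 · 26 = 1820.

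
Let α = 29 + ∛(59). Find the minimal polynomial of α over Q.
m_α(x) = x^3 - 87x^2 + 2523x - 24448

Set β = α - 29 = ∛(59), so β^3 = 59. Then (α - 29)^3 - 59 = 0, i.e. α is a root of g(x) = (x - 29)^3 - 59 = x^3 - 87x^2 + 2523x - 24448. Since g(x) = h(x - 29) where h(x) = x^3 - 59, and h is irreducible over Q (because 59 is not a perfect cube, so h has no rational root, and a monic cubic with no rational root is irreducible), g is also irreducible (irreducibility is preserved under the substitution x → x - 29). Hence m_α(x) = x^3 - 87x^2 + 2523x - 24448.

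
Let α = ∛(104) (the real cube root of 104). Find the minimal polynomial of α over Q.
m_α(x) = x^3 - 104

α satisfies α^3 = 104, so x^3 - 104 annihilates α. By the rational root test, a rational root p/q (in lowest terms) of x^3 - 104 would satisfy p^3 = 104 q^3, forcing q = 1 and p^3 = 104; but 104 is not a perfect cube, contradiction. A monic cubic over Q with no rational root is irreducible (any nontrivial factorization would include a linear factor). Hence x^3 - 104 is the minimal polynomial of α, and in particular [Q(α):Q] = 3.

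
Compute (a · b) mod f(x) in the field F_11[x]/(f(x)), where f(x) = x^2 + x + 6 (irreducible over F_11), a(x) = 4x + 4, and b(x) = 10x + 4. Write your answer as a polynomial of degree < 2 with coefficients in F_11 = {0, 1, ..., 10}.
a · b ≡ 5x + 7 (mod f(x))

Multiply in F_11[x]: a(x)·b(x) = (4x + 4)·(10x + 4) = 7x^2 + x + 5. This has degree ≥ 2, so divide by f(x) over F_11: 7x^2 + x + 5 = (7)·(x^2 + x + 6) + (5x + 7). Hence a·b ≡ 5x + 7 (mod f). (F_11[x]/(f) is a field with 11^2 = 121 elements since f is irreducible of degree 2.)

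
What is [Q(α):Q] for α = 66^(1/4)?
[Q(α):Q] = 4

α is a root of x^4 - 66. By Eisenstein's criterion at the prime p = 2 (which divides the constant term 66 but p^2 = 4 does not, since 66 is squarefree), x^4 - 66 is irreducible over Q. Hence [Q(α):Q] = 4.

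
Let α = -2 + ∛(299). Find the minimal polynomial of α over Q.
m_α(x) = x^3 + 6x^2 + 12x - 291

Set β = α + 2 = ∛(299), so β^3 = 299. Then (α + 2)^3 - 299 = 0, i.e. α is a root of g(x) = (x + 2)^3 - 299 = x^3 + 6x^2 + 12x - 291. Since g(x) = h(x + 2) where h(x) = x^3 - 299, and h is irreducible over Q (because 299 is not a perfect cube, so h has no rational root, and a monic cubic with no rational root is irreducible), g is also irreducible (irreducibility is preserved under the substitution x → x + 2). Hence m_α(x) = x^3 + 6x^2 + 12x - 291.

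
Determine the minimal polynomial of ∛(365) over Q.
m_α(x) = x^3 - 365

α satisfies α^3 = 365, so x^3 - 365 annihilates α. By the rational root test, a rational root p/q (in lowest terms) of x^3 - 365 would satisfy p^3 = 365 q^3, forcing q = 1 and p^3 = 365; but 365 is not a perfect cube, contradiction. A monic cubic over Q with no rational root is irreducible (any nontrivial factorization would include a linear factor). Hence x^3 - 365 is the minimal polynomial of α, and in particular [Q(α):Q] = 3.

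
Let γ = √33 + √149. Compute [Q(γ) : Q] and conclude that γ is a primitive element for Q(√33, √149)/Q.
[Q(γ) : Q] = 4 (equivalently, Q(γ) = Q(√33, √149))

Obviously Q(γ) ⊆ Q(√33, √149), and [Q(√33, √149):Q] = 4 (since 33, 149 are distinct squarefree integers > 1 with 4917 not a perfect square). To show equality we compute the minimal polynomial of γ. From γ = √33 + √149: γ^2 = 33 + 2√(4917) + 149 = 182 + 2√(4917), so γ^2 - 182 = 2√(4917); squaring, (γ^2 - 182)^2 = 4·4917, i.e. γ^4 - 364γ^2 + 33124 - 19668 = 0, i.e. γ^4 - 364γ^2 + 13456 = 0. So γ is a root of x^4 - 364x^2 + 13456. This polynomial is irreducible over Q: it has no rational root (each ±√33 ± √149 is irrational), and any factorization into two quadratics over Q would force √(4917) ∈ Q (pairing opposite roots) or √33, √149 ∈ Q (other pairings), all impossible. Hence [Q(γ):Q] = 4 = [Q(√33, √149):Q], so Q(γ) = Q(√33, √149).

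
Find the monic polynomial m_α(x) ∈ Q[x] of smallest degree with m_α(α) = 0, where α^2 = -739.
m_α(x) = x^2 + 739

α satisfies α^2 + 739 = 0, so x^2 + 739 annihilates α. Since d = -739 is squarefree and ≠ 1, it is not a perfect square in Q, so x^2 + 739 has no rational root and is therefore irreducible over Q (a degree-2 polynomial over a field is irreducible iff it has no root). Hence m_α(x) = x^2 + 739.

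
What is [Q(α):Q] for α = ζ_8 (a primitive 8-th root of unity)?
[Q(α):Q] = 4

The minimal polynomial of ζ_8 over Q is the 8-th cyclotomic polynomial Φ_8(x), which is irreducible over Q and has degree φ(8) = 4. Hence [Q(α):Q] = φ(8) = 4.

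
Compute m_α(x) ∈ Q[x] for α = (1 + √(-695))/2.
m_α(x) = x^2 - x + 174

From 2α - 1 = √(-695), squaring gives (2α - 1)^2 = -695, i.e. 4α^2 - 4α + 1 = -695, so α^2 - α + (1 + 695)/4 = 0. Since -695 ≡ 1 (mod 4), (1 + 695)/4 = 174 ∈ Z. The polynomial x^2 - x + 174 has discriminant 1 - 4·(174) = -695, which is not a perfect square in Q (d = -695 is squarefree and ≠ 1), so x^2 - x + 174 is irreducible over Q. It is the minimal polynomial of α.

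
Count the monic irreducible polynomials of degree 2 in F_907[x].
There are 410871 monic irreducible polynomials of degree 2 over F_907

Each element of F_{907^2} that lies in no proper subfield is a root of exactly one monic irreducible of degree 2 over F_907, and each such polynomial has 2 distinct roots in F_{907^2}. By Möbius inversion the count is N_907(2) = (1/2) Σ_{d|2} μ(2/d) · 907^d = (1/2)(μ(2)·907^1 + μ(1)·907^2) = 821742/2 = 410871.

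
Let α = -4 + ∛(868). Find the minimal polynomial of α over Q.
m_α(x) = x^3 + 12x^2 + 48x - 804

Set β = α + 4 = ∛(868), so β^3 = 868. Then (α + 4)^3 - 868 = 0, i.e. α is a root of g(x) = (x + 4)^3 - 868 = x^3 + 12x^2 + 48x - 804. Since g(x) = h(x + 4) where h(x) = x^3 - 868, and h is irreducible over Q (because 868 is not a perfect cube, so h has no rational root, and a monic cubic with no rational root is irreducible), g is also irreducible (irreducibility is preserved under the substitution x → x + 4). Hence m_α(x) = x^3 + 12x^2 + 48x - 804.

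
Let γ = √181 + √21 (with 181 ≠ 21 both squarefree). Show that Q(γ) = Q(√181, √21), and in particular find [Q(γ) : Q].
[Q(γ) : Q] = 4 (equivalently, Q(γ) = Q(√181, √21))

Obviously Q(γ) ⊆ Q(√181, √21), and [Q(√181, √21):Q] = 4 (since 181, 21 are distinct squarefree integers > 1 with 3801 not a perfect square). To show equality we compute the minimal polynomial of γ. From γ = √181 + √21: γ^2 = 181 + 2√(3801) + 21 = 202 + 2√(3801), so γ^2 - 202 = 2√(3801); squaring, (γ^2 - 202)^2 = 4·3801, i.e. γ^4 - 404γ^2 + 40804 - 15204 = 0, i.e. γ^4 - 404γ^2 + 25600 = 0. So γ is a root of x^4 - 404x^2 + 25600. This polynomial is irreducible over Q: it has no rational root (each ±√181 ± √21 is irrational), and any factorization into two quadratics over Q would force √(3801) ∈ Q (pairing opposite roots) or √181, √21 ∈ Q (other pairings), all impossible. Hence [Q(γ):Q] = 4 = [Q(√181, √21):Q], so Q(γ) = Q(√181, √21).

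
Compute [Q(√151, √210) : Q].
[Q(√151, √210) : Q] = 4

[Q(√151):Q] = 2 (min poly x^2 - 151, irreducible since 151 is squarefree > 1). For the top step, suppose √210 ∈ Q(√151), say √210 = c + d√151 with c, d ∈ Q. Squaring: 210 = c^2 + 151d^2 + 2cd√151. Since √151 ∉ Q this forces 2cd = 0. If d = 0 then √210 = c ∈ Q, contradicting 210 squarefree > 1. If c = 0 then 210 = 151d^2, so 151·210 = (151d)^2 is a perfect square in Q — but 151·210 = 31710 is not a perfect square (since 151 and 210 are distinct squarefree integers). Contradiction. Hence √210 ∉ Q(√151), so x^2 - 210 stays irreducible over Q(√151) and [Q(√151, √210) : Q(√151)] = 2. By the tower law, [Q(√151, √210) : Q] = 2 · 2 = 4.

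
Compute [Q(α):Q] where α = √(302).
[Q(α):Q] = 2

[Q(α):Q] equals the degree of the minimal polynomial of α. Here α^2 = 302 and x^2 - 302 is irreducible (d = 302 is squarefree, ≠ 1, hence not a square), so deg(m_α) = 2. Thus [Q(α):Q] = 2.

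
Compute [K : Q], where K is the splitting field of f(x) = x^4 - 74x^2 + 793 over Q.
[K : Q] = 4

Solving the quadratic in x^2: x^2 = (74 ± √(74^2 - 4·793))/2 = (74 ± √2304)/2 = (74 ± 48)/2, giving x^2 = 61 or x^2 = 13. So f(x) = (x^2 - 61)(x^2 - 13) and the roots of f are ±√61, ±√13. Hence the splitting field is K = Q(√61, √13). Since 61 and 13 are distinct squarefree integers > 1, their product 793 is not a perfect square, so √13 ∉ Q(√61). By the tower law [K:Q] = [Q(√61,√13):Q(√61)] · [Q(√61):Q] = 2 · 2 = 4.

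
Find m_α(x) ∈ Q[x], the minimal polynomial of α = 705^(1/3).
m_α(x) = x^3 - 705

α satisfies α^3 = 705, so x^3 - 705 annihilates α. By the rational root test, a rational root p/q (in lowest terms) of x^3 - 705 would satisfy p^3 = 705 q^3, forcing q = 1 and p^3 = 705; but 705 is not a perfect cube, contradiction. A monic cubic over Q with no rational root is irreducible (any nontrivial factorization would include a linear factor). Hence x^3 - 705 is the minimal polynomial of α, and in particular [Q(α):Q] = 3.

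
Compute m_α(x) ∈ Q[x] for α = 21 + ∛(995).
m_α(x) = x^3 - 63x^2 + 1323x - 10256

Set β = α - 21 = ∛(995), so β^3 = 995. Then (α - 21)^3 - 995 = 0, i.e. α is a root of g(x) = (x - 21)^3 - 995 = x^3 - 63x^2 + 1323x - 10256. Since g(x) = h(x - 21) where h(x) = x^3 - 995, and h is irreducible over Q (because 995 is not a perfect cube, so h has no rational root, and a monic cubic with no rational root is irreducible), g is also irreducible (irreducibility is preserved under the substitution x → x - 21). Hence m_α(x) = x^3 - 63x^2 + 1323x - 10256.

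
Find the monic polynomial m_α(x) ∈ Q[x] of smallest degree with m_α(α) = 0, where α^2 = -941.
m_α(x) = x^2 + 941

α satisfies α^2 + 941 = 0, so x^2 + 941 annihilates α. Since d = -941 is squarefree and ≠ 1, it is not a perfect square in Q, so x^2 + 941 has no rational root and is therefore irreducible over Q (a degree-2 polynomial over a field is irreducible iff it has no root). Hence m_α(x) = x^2 + 941.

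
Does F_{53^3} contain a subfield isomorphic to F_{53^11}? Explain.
No: F_{53^11} is not a subfield of F_{53^3}

F_{p^m} embeds in F_{p^n} iff m | n. Here 11 ∤ 3 (since 3 = 0·11 + 3 with remainder 3 ≠ 0), so F_{53^11} is not a subfield of F_{53^3}. Equivalently: if it were, the tower law would give 11 = [F_{53^11}:F_53] dividing [F_{53^3}:F_53] = 3, contradiction.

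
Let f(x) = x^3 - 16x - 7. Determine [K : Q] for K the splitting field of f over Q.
[K : Q] = 6

By the rational root test, any rational root of the monic integer polynomial f(x) = x^3 - 16x - 7 must be an integer dividing the constant term -7, i.e. one of ±{1, 7}. Evaluating: f(1) = -22, f(-1) = 8, f(7) = 224, f(-7) = -238; none is 0, so f has no rational root and is therefore irreducible over Q (a cubic with no linear factor over a field is irreducible). For an irreducible cubic, the Galois group is A_3 or S_3 according as the discriminant disc(f) = -4a^3 - 27b^2 = -4·(-16)^3 - 27·(-7)^2 = 15061 is or is not a square in Q. Here disc(f) = 15061 is not a perfect square in Q, so the Galois group of f over Q is not contained in A_3 and must be all of S_3. The splitting field has degree |S_3| = 6 over Q, so [K : Q] = 6.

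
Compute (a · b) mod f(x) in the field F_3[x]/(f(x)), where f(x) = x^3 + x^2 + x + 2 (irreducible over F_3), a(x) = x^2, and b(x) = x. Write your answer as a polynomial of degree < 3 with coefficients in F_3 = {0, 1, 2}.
a · b ≡ 2x^2 + 2x + 1 (mod f(x))

Multiply in F_3[x]: a(x)·b(x) = (x^2)·(x) = x^3. This has degree ≥ 3, so divide by f(x) over F_3: x^3 = (1)·(x^3 + x^2 + x + 2) + (2x^2 + 2x + 1). Hence a·b ≡ 2x^2 + 2x + 1 (mod f). (F_3[x]/(f) is a field with 3^3 = 27 elements since f is irreducible of degree 3.)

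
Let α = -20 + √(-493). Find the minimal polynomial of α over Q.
m_α(x) = x^2 + 40x + 893

From α + 20 = √(-493), squaring gives (α + 20)^2 = -493, i.e. α^2 + 40α + 400 = -493, so α^2 + 40α + 893 = 0. The discriminant of x^2 + 40x + 893 is (40)^2 - 4·(893) = 1600 - 3572 = -1972, and 4·(-493) is not a perfect square in Q since -493 is squarefree and ≠ 1. Hence x^2 + 40x + 893 is irreducible over Q and is the minimal polynomial of α.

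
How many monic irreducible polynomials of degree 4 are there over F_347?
There are 3624551718 monic irreducible polynomials of degree 4 over F_347

Each element of F_{347^4} that lies in no proper subfield is a root of exactly one monic irreducible of degree 4 over F_347, and each such polynomial has 4 distinct roots in F_{347^4}. By Möbius inversion the count is N_347(4) = (1/4) Σ_{d|4} μ(4/d) · 347^d = (1/4)(μ(4)·347^1 + μ(2)·347^2 + μ(1)·347^4) = 14498206872/4 = 3624551718.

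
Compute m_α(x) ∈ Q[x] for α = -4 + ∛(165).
m_α(x) = x^3 + 12x^2 + 48x - 101

Set β = α + 4 = ∛(165), so β^3 = 165. Then (α + 4)^3 - 165 = 0, i.e. α is a root of g(x) = (x + 4)^3 - 165 = x^3 + 12x^2 + 48x - 101. Since g(x) = h(x + 4) where h(x) = x^3 - 165, and h is irreducible over Q (because 165 is not a perfect cube, so h has no rational root, and a monic cubic with no rational root is irreducible), g is also irreducible (irreducibility is preserved under the substitution x → x + 4). Hence m_α(x) = x^3 + 12x^2 + 48x - 101.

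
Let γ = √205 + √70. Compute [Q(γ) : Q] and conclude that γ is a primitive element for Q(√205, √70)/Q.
[Q(γ) : Q] = 4 (equivalently, Q(γ) = Q(√205, √70))

Obviously Q(γ) ⊆ Q(√205, √70), and [Q(√205, √70):Q] = 4 (since 205, 70 are distinct squarefree integers > 1 with 14350 not a perfect square). To show equality we compute the minimal polynomial of γ. From γ = √205 + √70: γ^2 = 205 + 2√(14350) + 70 = 275 + 2√(14350), so γ^2 - 275 = 2√(14350); squaring, (γ^2 - 275)^2 = 4·14350, i.e. γ^4 - 550γ^2 + 75625 - 57400 = 0, i.e. γ^4 - 550γ^2 + 18225 = 0. So γ is a root of x^4 - 550x^2 + 18225. This polynomial is irreducible over Q: it has no rational root (each ±√205 ± √70 is irrational), and any factorization into two quadratics over Q would force √(14350) ∈ Q (pairing opposite roots) or √205, √70 ∈ Q (other pairings), all impossible. Hence [Q(γ):Q] = 4 = [Q(√205, √70):Q], so Q(γ) = Q(√205, √70).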